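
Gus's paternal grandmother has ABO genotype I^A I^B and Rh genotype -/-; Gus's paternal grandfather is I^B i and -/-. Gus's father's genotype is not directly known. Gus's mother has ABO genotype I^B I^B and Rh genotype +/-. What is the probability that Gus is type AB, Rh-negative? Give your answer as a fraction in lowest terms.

Gus's father's ABO genotype from I^A I^B × I^B i: 1/4 I^A I^B, 1/4 I^A i, 1/4 I^B I^B, 1/4 I^B i.
Crossing each possibility with the mother I^B I^B and summing P(type AB): 1/4·1/2 + 1/4·1/2 + 1/4·0 + 1/4·0 = 1/4.
Similarly for Rh via the father's Rh distribution: P(Rh-) = 1/2.
Independent loci: 1/4 × 1/2 = 1/8.

1/8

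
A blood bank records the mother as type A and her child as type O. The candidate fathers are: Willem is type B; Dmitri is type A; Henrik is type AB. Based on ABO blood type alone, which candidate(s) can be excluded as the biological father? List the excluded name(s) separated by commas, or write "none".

Henrik

A candidate is excluded only if no genotype consistent with his phenotype could produce a type O child with a type A mother.
Henrik (type AB): no genotype consistent with that phenotype can produce a type-O child with a type-A mother.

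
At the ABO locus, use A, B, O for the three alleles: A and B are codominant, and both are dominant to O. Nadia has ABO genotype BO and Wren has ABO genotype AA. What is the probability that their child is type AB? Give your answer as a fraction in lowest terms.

1/2

ABO cross BO × AA → offspring phenotypes: 1/2 A, 1/2 AB.
So P(type AB) = 1/2.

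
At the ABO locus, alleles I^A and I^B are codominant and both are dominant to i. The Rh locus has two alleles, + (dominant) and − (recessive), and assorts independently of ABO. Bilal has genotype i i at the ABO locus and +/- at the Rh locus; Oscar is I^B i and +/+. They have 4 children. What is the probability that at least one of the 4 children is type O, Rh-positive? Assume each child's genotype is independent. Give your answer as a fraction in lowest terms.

ABO cross i i × I^B i → 1/2 O, 1/2 B.
Rh cross +/- × +/+ → 1 Rh+; so P(type O, Rh-positive) = 1/2 × 1 = 1/2 per child.
P(none) = (1/2)^4 = 1/16; P(at least one) = 1 − 1/16 = 15/16.

15/16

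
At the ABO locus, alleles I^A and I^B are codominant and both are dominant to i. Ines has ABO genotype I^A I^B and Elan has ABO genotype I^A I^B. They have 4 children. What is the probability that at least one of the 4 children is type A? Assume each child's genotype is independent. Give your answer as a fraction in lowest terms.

175/256

ABO cross I^A I^B × I^A I^B → 1/4 A, 1/4 B, 1/2 AB.
So P(type A) = 1/4 per child.
P(none) = (3/4)^4 = 81/256; P(at least one) = 1 − 81/256 = 175/256.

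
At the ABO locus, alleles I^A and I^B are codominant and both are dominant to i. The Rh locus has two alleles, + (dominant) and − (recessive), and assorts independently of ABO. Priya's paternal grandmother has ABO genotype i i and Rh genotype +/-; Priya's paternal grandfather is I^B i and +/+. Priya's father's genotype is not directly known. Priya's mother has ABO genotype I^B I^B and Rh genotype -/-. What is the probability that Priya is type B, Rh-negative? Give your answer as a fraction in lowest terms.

Priya's father's ABO genotype from i i × I^B i: 1/2 I^B i, 1/2 i i.
Crossing each possibility with the mother I^B I^B and summing P(type B): 1/2·1 + 1/2·1 = 1.
Similarly for Rh via the father's Rh distribution: P(Rh-) = 1/4.
Independent loci: 1 × 1/4 = 1/4.

1/4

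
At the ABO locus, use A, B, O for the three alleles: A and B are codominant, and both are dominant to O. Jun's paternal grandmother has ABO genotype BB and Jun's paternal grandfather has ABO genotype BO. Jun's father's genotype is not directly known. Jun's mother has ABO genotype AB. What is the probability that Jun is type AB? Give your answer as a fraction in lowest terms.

Jun's father's ABO genotype from BB × BO: 1/2 BB, 1/2 BO.
Crossing each possibility with the mother AB and summing P(type AB): 1/2·1/2 + 1/2·1/4 = 3/8.

3/8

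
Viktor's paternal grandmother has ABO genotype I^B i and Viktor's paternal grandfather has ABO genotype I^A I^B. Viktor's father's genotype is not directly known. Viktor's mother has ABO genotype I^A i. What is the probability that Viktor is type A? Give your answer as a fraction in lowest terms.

Viktor's father's ABO genotype from I^B i × I^A I^B: 1/4 I^A I^B, 1/4 I^A i, 1/4 I^B I^B, 1/4 I^B i.
Crossing each possibility with the mother I^A i and summing P(type A): 1/4·1/2 + 1/4·3/4 + 1/4·0 + 1/4·1/4 = 3/8.

3/8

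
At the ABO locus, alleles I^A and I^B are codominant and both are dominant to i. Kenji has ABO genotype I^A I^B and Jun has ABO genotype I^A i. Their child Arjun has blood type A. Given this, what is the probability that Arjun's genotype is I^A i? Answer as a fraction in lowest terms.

Cross I^A I^B × I^A i → 1/4 I^A I^A, 1/4 I^A I^B, 1/4 I^A i, 1/4 I^B i.
Type-A genotypes among offspring: I^A I^A (1/4), I^A i (1/4); total 1/2.
P(I^A i | type A) = (1/4) / (1/2) = 1/2.

1/2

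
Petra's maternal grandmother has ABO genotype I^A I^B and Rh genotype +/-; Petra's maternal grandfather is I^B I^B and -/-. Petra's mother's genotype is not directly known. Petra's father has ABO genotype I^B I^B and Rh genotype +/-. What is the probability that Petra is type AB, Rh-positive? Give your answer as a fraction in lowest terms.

Petra's mother's ABO genotype from I^A I^B × I^B I^B: 1/2 I^A I^B, 1/2 I^B I^B.
Crossing each possibility with the father I^B I^B and summing P(type AB): 1/2·1/2 + 1/2·0 = 1/4.
Similarly for Rh via the mother's Rh distribution: P(Rh+) = 5/8.
Independent loci: 1/4 × 5/8 = 5/32.

5/32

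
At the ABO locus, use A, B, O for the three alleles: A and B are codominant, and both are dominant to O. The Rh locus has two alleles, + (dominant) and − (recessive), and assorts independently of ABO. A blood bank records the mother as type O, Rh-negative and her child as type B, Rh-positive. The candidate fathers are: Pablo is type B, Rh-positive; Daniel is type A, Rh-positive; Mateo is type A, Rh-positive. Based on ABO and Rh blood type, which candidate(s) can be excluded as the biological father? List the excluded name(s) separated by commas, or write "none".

Daniel, Mateo

A candidate is excluded only if no genotype consistent with his phenotype could produce a type B, Rh-positive child with a type O, Rh-negative mother.
Daniel (type A, Rh+): no genotype consistent with that phenotype can produce a type-B Rh+ child with a type-O mother.
Mateo (type A, Rh+): no genotype consistent with that phenotype can produce a type-B Rh+ child with a type-O mother.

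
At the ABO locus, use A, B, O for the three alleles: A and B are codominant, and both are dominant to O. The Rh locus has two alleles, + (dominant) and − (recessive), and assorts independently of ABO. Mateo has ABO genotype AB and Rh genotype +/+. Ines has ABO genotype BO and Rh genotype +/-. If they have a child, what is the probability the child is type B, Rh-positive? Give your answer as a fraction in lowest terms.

ABO cross AB × BO → offspring phenotypes: 1/4 A, 1/2 B, 1/4 AB.
Rh cross +/+ × +/- → 1 Rh+.
Independent loci: P(type B, Rh-positive) = 1/2 × 1 = 1/2.

1/2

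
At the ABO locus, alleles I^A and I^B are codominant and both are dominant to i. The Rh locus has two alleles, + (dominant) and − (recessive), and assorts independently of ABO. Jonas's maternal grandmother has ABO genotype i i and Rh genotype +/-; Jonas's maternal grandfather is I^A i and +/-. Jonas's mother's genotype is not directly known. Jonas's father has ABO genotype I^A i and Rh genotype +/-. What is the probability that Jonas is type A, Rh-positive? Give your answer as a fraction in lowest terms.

Jonas's mother's ABO genotype from i i × I^A i: 1/2 I^A i, 1/2 i i.
Crossing each possibility with the father I^A i and summing P(type A): 1/2·3/4 + 1/2·1/2 = 5/8.
Similarly for Rh via the mother's Rh distribution: P(Rh+) = 3/4.
Independent loci: 5/8 × 3/4 = 15/32.

15/32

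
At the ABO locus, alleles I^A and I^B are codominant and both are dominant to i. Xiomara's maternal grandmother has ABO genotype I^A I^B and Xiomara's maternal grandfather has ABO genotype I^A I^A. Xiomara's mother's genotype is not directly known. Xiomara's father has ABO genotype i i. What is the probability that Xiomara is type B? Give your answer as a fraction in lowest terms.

Xiomara's mother's ABO genotype from I^A I^B × I^A I^A: 1/2 I^A I^A, 1/2 I^A I^B.
Crossing each possibility with the father i i and summing P(type B): 1/2·0 + 1/2·1/2 = 1/4.

1/4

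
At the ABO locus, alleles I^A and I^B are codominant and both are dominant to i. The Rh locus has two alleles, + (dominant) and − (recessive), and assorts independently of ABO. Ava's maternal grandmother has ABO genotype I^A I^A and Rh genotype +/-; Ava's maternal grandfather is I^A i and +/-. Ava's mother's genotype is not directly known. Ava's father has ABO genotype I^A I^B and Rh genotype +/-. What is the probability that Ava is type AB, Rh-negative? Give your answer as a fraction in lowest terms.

Ava's mother's ABO genotype from I^A I^A × I^A i: 1/2 I^A I^A, 1/2 I^A i.
Crossing each possibility with the father I^A I^B and summing P(type AB): 1/2·1/2 + 1/2·1/4 = 3/8.
Similarly for Rh via the mother's Rh distribution: P(Rh-) = 1/4.
Independent loci: 3/8 × 1/4 = 3/32.

3/32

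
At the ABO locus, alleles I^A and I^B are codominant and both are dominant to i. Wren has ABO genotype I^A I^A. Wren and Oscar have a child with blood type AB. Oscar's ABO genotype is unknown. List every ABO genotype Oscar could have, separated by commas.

I^A I^B, I^B I^B, I^B i

For each candidate genotype of Oscar, check whether crossing it with I^A I^A can produce every observed child phenotype.
  I^A I^A → possible child types {A} ✗
  I^A I^B → possible child types {A, AB} ✓
  I^A i → possible child types {A} ✗
  I^B I^B → possible child types {AB} ✓
  I^B i → possible child types {A, AB} ✓
  i i → possible child types {A} ✗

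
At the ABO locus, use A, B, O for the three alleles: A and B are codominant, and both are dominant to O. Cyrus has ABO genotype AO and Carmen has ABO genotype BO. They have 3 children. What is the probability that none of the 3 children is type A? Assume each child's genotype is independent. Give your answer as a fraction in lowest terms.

ABO cross AO × BO → 1/4 O, 1/4 A, 1/4 B, 1/4 AB.
So P(type A) = 1/4 per child.
P(not type A) = 3/4 for one child; (3/4)^3 = 27/64.

27/64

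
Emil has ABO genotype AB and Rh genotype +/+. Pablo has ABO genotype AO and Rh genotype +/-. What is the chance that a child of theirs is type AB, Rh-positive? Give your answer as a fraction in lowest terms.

ABO cross AB × AO → offspring phenotypes: 1/2 A, 1/4 B, 1/4 AB.
Rh cross +/+ × +/- → 1 Rh+.
Independent loci: P(type AB, Rh-positive) = 1/4 × 1 = 1/4.

1/4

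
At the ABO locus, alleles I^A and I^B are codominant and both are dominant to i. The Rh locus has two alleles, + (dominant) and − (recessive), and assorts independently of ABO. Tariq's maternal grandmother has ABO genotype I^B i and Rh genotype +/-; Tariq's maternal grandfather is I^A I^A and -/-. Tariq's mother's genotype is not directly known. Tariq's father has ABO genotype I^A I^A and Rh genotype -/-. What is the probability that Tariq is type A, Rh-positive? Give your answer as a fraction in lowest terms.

3/16

Tariq's mother's ABO genotype from I^B i × I^A I^A: 1/2 I^A I^B, 1/2 I^A i.
Crossing each possibility with the father I^A I^A and summing P(type A): 1/2·1/2 + 1/2·1 = 3/4.
Similarly for Rh via the mother's Rh distribution: P(Rh+) = 1/4.
Independent loci: 3/4 × 1/4 = 3/16.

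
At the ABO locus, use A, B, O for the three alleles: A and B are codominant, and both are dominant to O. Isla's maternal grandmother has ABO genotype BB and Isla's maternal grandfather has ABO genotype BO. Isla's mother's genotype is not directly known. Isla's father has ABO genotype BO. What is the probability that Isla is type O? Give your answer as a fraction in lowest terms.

Isla's mother's ABO genotype from BB × BO: 1/2 BB, 1/2 BO.
Crossing each possibility with the father BO and summing P(type O): 1/2·0 + 1/2·1/4 = 1/8.

1/8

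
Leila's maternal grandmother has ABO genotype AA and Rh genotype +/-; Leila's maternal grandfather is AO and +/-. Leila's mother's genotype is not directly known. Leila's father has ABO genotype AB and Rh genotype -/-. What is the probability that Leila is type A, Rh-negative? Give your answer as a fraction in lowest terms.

1/4

Leila's mother's ABO genotype from AA × AO: 1/2 AA, 1/2 AO.
Crossing each possibility with the father AB and summing P(type A): 1/2·1/2 + 1/2·1/2 = 1/2.
Similarly for Rh via the mother's Rh distribution: P(Rh-) = 1/2.
Independent loci: 1/2 × 1/2 = 1/4.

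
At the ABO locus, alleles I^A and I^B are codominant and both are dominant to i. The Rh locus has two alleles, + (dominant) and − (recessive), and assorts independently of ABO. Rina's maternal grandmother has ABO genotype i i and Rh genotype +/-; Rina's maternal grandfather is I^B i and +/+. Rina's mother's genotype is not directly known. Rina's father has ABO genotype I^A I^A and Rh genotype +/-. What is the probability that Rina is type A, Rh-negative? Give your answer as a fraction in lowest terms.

Rina's mother's ABO genotype from i i × I^B i: 1/2 I^B i, 1/2 i i.
Crossing each possibility with the father I^A I^A and summing P(type A): 1/2·1/2 + 1/2·1 = 3/4.
Similarly for Rh via the mother's Rh distribution: P(Rh-) = 1/8.
Independent loci: 3/4 × 1/8 = 3/32.

3/32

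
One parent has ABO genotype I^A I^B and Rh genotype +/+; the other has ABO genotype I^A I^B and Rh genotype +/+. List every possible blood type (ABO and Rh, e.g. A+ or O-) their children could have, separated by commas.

A+, B+, AB+

Gametes from I^A I^B × I^A I^B give offspring ABO genotypes I^A I^A, I^A I^B, I^B I^B, i.e. phenotypes A, B, AB.
Rh cross +/+ × +/+ → phenotypes Rh+.
Combining independently: A+, B+, AB+.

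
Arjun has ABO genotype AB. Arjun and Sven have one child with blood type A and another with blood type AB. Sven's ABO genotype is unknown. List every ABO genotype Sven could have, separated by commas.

AA, AB, AO, BO

For each candidate genotype of Sven, check whether crossing it with AB can produce every observed child phenotype.
  AA → possible child types {A, AB} ✓
  AB → possible child types {A, B, AB} ✓
  AO → possible child types {A, B, AB} ✓
  BB → possible child types {B, AB} ✗
  BO → possible child types {A, B, AB} ✓
  OO → possible child types {A, B} ✗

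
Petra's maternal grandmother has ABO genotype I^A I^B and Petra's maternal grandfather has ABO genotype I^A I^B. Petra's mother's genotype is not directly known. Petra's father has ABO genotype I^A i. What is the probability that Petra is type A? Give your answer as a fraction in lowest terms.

Petra's mother's ABO genotype from I^A I^B × I^A I^B: 1/4 I^A I^A, 1/2 I^A I^B, 1/4 I^B I^B.
Crossing each possibility with the father I^A i and summing P(type A): 1/4·1 + 1/2·1/2 + 1/4·0 = 1/2.

1/2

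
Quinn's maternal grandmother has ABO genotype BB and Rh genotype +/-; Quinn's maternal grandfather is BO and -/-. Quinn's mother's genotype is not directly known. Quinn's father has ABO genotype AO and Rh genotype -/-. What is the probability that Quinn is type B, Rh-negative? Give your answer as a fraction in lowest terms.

Quinn's mother's ABO genotype from BB × BO: 1/2 BB, 1/2 BO.
Crossing each possibility with the father AO and summing P(type B): 1/2·1/2 + 1/2·1/4 = 3/8.
Similarly for Rh via the mother's Rh distribution: P(Rh-) = 3/4.
Independent loci: 3/8 × 3/4 = 9/32.

9/32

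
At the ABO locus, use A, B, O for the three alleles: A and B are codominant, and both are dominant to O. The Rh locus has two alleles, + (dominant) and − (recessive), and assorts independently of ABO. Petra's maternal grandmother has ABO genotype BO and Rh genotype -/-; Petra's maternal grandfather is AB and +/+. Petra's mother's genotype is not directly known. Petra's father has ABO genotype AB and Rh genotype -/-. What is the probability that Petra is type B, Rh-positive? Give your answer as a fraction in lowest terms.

3/16

Petra's mother's ABO genotype from BO × AB: 1/4 AB, 1/4 AO, 1/4 BB, 1/4 BO.
Crossing each possibility with the father AB and summing P(type B): 1/4·1/4 + 1/4·1/4 + 1/4·1/2 + 1/4·1/2 = 3/8.
Similarly for Rh via the mother's Rh distribution: P(Rh+) = 1/2.
Independent loci: 3/8 × 1/2 = 3/16.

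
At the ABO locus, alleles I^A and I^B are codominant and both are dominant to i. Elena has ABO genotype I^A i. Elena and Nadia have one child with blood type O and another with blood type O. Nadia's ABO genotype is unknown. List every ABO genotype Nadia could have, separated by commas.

I^A i, I^B i, i i

For each candidate genotype of Nadia, check whether crossing it with I^A i can produce every observed child phenotype.
  I^A I^A → possible child types {A} ✗
  I^A I^B → possible child types {A, B, AB} ✗
  I^A i → possible child types {O, A} ✓
  I^B I^B → possible child types {B, AB} ✗
  I^B i → possible child types {O, A, B, AB} ✓
  i i → possible child types {O, A} ✓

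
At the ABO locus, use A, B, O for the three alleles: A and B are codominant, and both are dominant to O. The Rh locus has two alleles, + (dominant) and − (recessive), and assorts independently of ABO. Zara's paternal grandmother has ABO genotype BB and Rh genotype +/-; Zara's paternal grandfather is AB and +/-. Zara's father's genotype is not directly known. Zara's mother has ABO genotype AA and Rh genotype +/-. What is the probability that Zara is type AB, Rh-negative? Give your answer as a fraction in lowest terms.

Zara's father's ABO genotype from BB × AB: 1/2 AB, 1/2 BB.
Crossing each possibility with the mother AA and summing P(type AB): 1/2·1/2 + 1/2·1 = 3/4.
Similarly for Rh via the father's Rh distribution: P(Rh-) = 1/4.
Independent loci: 3/4 × 1/4 = 3/16.

3/16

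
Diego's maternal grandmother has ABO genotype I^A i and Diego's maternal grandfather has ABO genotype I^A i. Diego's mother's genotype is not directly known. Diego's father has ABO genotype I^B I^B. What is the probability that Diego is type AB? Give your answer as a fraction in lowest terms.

1/2

Diego's mother's ABO genotype from I^A i × I^A i: 1/4 I^A I^A, 1/2 I^A i, 1/4 i i.
Crossing each possibility with the father I^B I^B and summing P(type AB): 1/4·1 + 1/2·1/2 + 1/4·0 = 1/2.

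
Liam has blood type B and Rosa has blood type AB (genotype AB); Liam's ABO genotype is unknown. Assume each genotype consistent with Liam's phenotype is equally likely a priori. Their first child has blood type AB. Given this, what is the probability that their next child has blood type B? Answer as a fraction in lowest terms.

Possible genotypes: Liam ∈ {BB, BO}; Rosa ∈ {AB}.
Weight each parental genotype pair by prior × P(type-AB child):
  BB × AB: posterior weight 2/3; P(next child type B) = 1/2.
  BO × AB: posterior weight 1/3; P(next child type B) = 1/2.
Weighted sum = 1/2.

1/2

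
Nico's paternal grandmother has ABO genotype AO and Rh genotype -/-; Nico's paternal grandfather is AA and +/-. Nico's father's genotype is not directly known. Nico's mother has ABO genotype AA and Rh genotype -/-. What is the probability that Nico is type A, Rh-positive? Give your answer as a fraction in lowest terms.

Nico's father's ABO genotype from AO × AA: 1/2 AA, 1/2 AO.
Crossing each possibility with the mother AA and summing P(type A): 1/2·1 + 1/2·1 = 1.
Similarly for Rh via the father's Rh distribution: P(Rh+) = 1/4.
Independent loci: 1 × 1/4 = 1/4.

1/4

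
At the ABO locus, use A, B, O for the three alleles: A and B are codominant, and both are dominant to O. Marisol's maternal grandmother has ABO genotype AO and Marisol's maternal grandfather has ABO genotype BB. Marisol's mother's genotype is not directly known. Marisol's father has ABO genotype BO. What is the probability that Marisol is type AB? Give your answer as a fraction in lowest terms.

Marisol's mother's ABO genotype from AO × BB: 1/2 AB, 1/2 BO.
Crossing each possibility with the father BO and summing P(type AB): 1/2·1/4 + 1/2·0 = 1/8.

1/8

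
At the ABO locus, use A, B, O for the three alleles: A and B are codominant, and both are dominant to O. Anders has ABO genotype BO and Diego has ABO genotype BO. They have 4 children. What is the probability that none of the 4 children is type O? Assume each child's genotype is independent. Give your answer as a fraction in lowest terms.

ABO cross BO × BO → 1/4 O, 3/4 B.
So P(type O) = 1/4 per child.
P(not type O) = 3/4 for one child; (3/4)^4 = 81/256.

81/256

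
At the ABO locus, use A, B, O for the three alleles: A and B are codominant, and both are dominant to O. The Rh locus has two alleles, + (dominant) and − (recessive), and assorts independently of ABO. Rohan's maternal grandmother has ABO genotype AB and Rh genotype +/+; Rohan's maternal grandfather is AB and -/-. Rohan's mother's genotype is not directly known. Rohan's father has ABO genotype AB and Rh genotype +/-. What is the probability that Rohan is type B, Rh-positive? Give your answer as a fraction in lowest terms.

3/16

Rohan's mother's ABO genotype from AB × AB: 1/4 AA, 1/2 AB, 1/4 BB.
Crossing each possibility with the father AB and summing P(type B): 1/4·0 + 1/2·1/4 + 1/4·1/2 = 1/4.
Similarly for Rh via the mother's Rh distribution: P(Rh+) = 3/4.
Independent loci: 1/4 × 3/4 = 3/16.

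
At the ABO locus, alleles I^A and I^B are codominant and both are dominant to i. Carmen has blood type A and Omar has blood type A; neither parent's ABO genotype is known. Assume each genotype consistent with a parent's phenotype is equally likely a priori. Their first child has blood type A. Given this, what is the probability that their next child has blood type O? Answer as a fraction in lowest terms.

1/20

Possible genotypes: Carmen ∈ {I^A I^A, I^A i}; Omar ∈ {I^A I^A, I^A i}.
Weight each parental genotype pair by prior × P(type-A child):
  I^A I^A × I^A I^A: posterior weight 4/15; P(next child type O) = 0.
  I^A I^A × I^A i: posterior weight 4/15; P(next child type O) = 0.
  I^A i × I^A I^A: posterior weight 4/15; P(next child type O) = 0.
  I^A i × I^A i: posterior weight 1/5; P(next child type O) = 1/4.
Weighted sum = 1/20.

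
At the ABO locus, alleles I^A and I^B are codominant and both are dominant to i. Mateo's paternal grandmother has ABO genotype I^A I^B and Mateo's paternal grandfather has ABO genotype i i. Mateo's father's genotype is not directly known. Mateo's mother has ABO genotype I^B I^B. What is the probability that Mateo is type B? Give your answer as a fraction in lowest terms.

3/4

Mateo's father's ABO genotype from I^A I^B × i i: 1/2 I^A i, 1/2 I^B i.
Crossing each possibility with the mother I^B I^B and summing P(type B): 1/2·1/2 + 1/2·1 = 3/4.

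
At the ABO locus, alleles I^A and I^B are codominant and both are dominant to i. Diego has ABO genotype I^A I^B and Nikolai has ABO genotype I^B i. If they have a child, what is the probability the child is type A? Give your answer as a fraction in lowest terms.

1/4

ABO cross I^A I^B × I^B i → offspring phenotypes: 1/4 A, 1/2 B, 1/4 AB.
So P(type A) = 1/4.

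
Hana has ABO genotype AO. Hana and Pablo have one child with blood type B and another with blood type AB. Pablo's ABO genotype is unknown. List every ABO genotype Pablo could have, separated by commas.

AB, BB, BO

For each candidate genotype of Pablo, check whether crossing it with AO can produce every observed child phenotype.
  AA → possible child types {A} ✗
  AB → possible child types {A, B, AB} ✓
  AO → possible child types {O, A} ✗
  BB → possible child types {B, AB} ✓
  BO → possible child types {O, A, B, AB} ✓
  OO → possible child types {O, A} ✗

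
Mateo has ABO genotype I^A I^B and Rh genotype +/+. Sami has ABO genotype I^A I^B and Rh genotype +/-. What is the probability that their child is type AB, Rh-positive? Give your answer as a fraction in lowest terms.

1/2

ABO cross I^A I^B × I^A I^B → offspring phenotypes: 1/4 A, 1/4 B, 1/2 AB.
Rh cross +/+ × +/- → 1 Rh+.
Independent loci: P(type AB, Rh-positive) = 1/2 × 1 = 1/2.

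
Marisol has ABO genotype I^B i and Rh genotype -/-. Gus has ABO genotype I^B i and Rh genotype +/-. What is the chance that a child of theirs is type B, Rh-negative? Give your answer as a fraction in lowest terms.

3/8

ABO cross I^B i × I^B i → offspring phenotypes: 1/4 O, 3/4 B.
Rh cross -/- × +/- → 1/2 Rh+, 1/2 Rh-.
Independent loci: P(type B, Rh-negative) = 3/4 × 1/2 = 3/8.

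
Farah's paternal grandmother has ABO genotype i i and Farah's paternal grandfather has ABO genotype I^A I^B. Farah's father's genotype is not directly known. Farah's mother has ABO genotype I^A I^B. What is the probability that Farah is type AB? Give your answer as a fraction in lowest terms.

Farah's father's ABO genotype from i i × I^A I^B: 1/2 I^A i, 1/2 I^B i.
Crossing each possibility with the mother I^A I^B and summing P(type AB): 1/2·1/4 + 1/2·1/4 = 1/4.

1/4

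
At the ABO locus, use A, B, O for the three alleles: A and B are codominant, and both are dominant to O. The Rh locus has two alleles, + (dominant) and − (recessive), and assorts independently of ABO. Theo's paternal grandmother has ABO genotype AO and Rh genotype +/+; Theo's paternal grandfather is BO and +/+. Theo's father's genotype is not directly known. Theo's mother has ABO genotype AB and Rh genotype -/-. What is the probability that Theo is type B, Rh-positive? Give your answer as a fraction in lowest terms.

3/8

Theo's father's ABO genotype from AO × BO: 1/4 AB, 1/4 AO, 1/4 BO, 1/4 OO.
Crossing each possibility with the mother AB and summing P(type B): 1/4·1/4 + 1/4·1/4 + 1/4·1/2 + 1/4·1/2 = 3/8.
Similarly for Rh via the father's Rh distribution: P(Rh+) = 1.
Independent loci: 3/8 × 1 = 3/8.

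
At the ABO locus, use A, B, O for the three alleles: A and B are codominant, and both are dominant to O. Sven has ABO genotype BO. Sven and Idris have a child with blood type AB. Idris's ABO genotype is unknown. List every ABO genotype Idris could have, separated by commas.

For each candidate genotype of Idris, check whether crossing it with BO can produce every observed child phenotype.
  AA → possible child types {A, AB} ✓
  AB → possible child types {A, B, AB} ✓
  AO → possible child types {O, A, B, AB} ✓
  BB → possible child types {B} ✗
  BO → possible child types {O, B} ✗
  OO → possible child types {O, B} ✗

AA, AB, AO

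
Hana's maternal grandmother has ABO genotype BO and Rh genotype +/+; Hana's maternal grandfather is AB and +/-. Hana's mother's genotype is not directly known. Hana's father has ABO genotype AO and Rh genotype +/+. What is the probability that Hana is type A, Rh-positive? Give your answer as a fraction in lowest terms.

3/8

Hana's mother's ABO genotype from BO × AB: 1/4 AB, 1/4 AO, 1/4 BB, 1/4 BO.
Crossing each possibility with the father AO and summing P(type A): 1/4·1/2 + 1/4·3/4 + 1/4·0 + 1/4·1/4 = 3/8.
Similarly for Rh via the mother's Rh distribution: P(Rh+) = 1.
Independent loci: 3/8 × 1 = 3/8.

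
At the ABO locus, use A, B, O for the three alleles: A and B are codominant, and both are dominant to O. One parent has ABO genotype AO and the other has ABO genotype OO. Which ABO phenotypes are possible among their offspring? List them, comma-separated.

O, A

Gametes from AO × OO give offspring ABO genotypes AO, OO, i.e. phenotypes O, A.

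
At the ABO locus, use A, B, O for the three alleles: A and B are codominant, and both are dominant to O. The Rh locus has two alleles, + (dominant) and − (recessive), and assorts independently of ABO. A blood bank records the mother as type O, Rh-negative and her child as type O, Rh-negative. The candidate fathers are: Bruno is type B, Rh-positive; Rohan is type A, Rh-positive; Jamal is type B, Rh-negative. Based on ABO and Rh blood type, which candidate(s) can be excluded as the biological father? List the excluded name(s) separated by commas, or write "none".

A candidate is excluded only if no genotype consistent with his phenotype could produce a type O, Rh-negative child with a type O, Rh-negative mother.
Every candidate has at least one consistent genotype combination, so none can be excluded.

none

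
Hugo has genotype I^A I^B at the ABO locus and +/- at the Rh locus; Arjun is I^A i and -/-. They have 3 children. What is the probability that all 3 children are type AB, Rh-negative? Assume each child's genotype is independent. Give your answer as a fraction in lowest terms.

1/512

ABO cross I^A I^B × I^A i → 1/2 A, 1/4 B, 1/4 AB.
Rh cross +/- × -/- → 1/2 Rh+, 1/2 Rh-; so P(type AB, Rh-negative) = 1/4 × 1/2 = 1/8 per child.
All 3 independent: (1/8)^3 = 1/512.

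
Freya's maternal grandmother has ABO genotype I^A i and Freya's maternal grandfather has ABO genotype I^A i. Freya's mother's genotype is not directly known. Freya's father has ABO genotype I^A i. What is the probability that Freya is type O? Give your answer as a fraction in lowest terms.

Freya's mother's ABO genotype from I^A i × I^A i: 1/4 I^A I^A, 1/2 I^A i, 1/4 i i.
Crossing each possibility with the father I^A i and summing P(type O): 1/4·0 + 1/2·1/4 + 1/4·1/2 = 1/4.

1/4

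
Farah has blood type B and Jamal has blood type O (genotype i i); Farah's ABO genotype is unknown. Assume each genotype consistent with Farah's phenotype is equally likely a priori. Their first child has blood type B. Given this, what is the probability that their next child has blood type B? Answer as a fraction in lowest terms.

5/6

Possible genotypes: Farah ∈ {I^B I^B, I^B i}; Jamal ∈ {i i}.
Weight each parental genotype pair by prior × P(type-B child):
  I^B I^B × i i: posterior weight 2/3; P(next child type B) = 1.
  I^B i × i i: posterior weight 1/3; P(next child type B) = 1/2.
Weighted sum = 5/6.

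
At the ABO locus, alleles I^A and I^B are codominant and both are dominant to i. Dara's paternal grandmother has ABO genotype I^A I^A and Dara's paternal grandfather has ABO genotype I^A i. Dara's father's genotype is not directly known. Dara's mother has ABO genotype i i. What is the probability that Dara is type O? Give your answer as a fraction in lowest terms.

1/4

Dara's father's ABO genotype from I^A I^A × I^A i: 1/2 I^A I^A, 1/2 I^A i.
Crossing each possibility with the mother i i and summing P(type O): 1/2·0 + 1/2·1/2 = 1/4.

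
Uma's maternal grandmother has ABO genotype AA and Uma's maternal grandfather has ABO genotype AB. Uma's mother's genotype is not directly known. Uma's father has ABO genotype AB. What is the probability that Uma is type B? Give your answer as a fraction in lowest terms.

1/8

Uma's mother's ABO genotype from AA × AB: 1/2 AA, 1/2 AB.
Crossing each possibility with the father AB and summing P(type B): 1/2·0 + 1/2·1/4 = 1/8.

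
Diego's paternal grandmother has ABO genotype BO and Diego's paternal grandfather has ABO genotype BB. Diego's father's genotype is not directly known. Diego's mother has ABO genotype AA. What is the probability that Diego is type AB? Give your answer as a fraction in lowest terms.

Diego's father's ABO genotype from BO × BB: 1/2 BB, 1/2 BO.
Crossing each possibility with the mother AA and summing P(type AB): 1/2·1 + 1/2·1/2 = 3/4.

3/4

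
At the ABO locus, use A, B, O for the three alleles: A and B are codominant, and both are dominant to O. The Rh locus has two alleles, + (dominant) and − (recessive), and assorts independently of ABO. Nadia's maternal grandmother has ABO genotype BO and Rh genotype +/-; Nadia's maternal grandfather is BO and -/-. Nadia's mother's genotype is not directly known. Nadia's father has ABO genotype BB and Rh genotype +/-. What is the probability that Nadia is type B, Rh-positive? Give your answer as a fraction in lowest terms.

Nadia's mother's ABO genotype from BO × BO: 1/4 BB, 1/2 BO, 1/4 OO.
Crossing each possibility with the father BB and summing P(type B): 1/4·1 + 1/2·1 + 1/4·1 = 1.
Similarly for Rh via the mother's Rh distribution: P(Rh+) = 5/8.
Independent loci: 1 × 5/8 = 5/8.

5/8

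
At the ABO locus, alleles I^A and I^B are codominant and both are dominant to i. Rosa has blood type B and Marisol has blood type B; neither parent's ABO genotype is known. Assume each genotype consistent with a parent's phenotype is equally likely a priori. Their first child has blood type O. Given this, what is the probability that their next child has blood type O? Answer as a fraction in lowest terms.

Possible genotypes: Rosa ∈ {I^B I^B, I^B i}; Marisol ∈ {I^B I^B, I^B i}.
Weight each parental genotype pair by prior × P(type-O child):
  I^B i × I^B i: posterior weight 1; P(next child type O) = 1/4.
Weighted sum = 1/4.

1/4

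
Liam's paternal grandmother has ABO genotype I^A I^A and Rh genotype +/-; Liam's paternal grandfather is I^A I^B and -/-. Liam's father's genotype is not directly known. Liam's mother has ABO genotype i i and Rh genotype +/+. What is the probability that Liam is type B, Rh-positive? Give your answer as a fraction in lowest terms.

1/4

Liam's father's ABO genotype from I^A I^A × I^A I^B: 1/2 I^A I^A, 1/2 I^A I^B.
Crossing each possibility with the mother i i and summing P(type B): 1/2·0 + 1/2·1/2 = 1/4.
Similarly for Rh via the father's Rh distribution: P(Rh+) = 1.
Independent loci: 1/4 × 1 = 1/4.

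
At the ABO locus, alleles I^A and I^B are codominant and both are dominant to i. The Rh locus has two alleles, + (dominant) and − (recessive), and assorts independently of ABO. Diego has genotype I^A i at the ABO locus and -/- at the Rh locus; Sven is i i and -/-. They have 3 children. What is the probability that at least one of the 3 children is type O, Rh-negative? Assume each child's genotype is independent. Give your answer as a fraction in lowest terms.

ABO cross I^A i × i i → 1/2 O, 1/2 A.
Rh cross -/- × -/- → 1 Rh-; so P(type O, Rh-negative) = 1/2 × 1 = 1/2 per child.
P(none) = (1/2)^3 = 1/8; P(at least one) = 1 − 1/8 = 7/8.

7/8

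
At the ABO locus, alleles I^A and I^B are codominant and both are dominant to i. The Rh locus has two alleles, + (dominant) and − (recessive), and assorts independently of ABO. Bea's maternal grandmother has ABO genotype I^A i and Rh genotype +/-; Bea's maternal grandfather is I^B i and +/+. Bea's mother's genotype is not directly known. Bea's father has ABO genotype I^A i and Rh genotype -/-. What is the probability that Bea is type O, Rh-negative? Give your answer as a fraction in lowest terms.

Bea's mother's ABO genotype from I^A i × I^B i: 1/4 I^A I^B, 1/4 I^A i, 1/4 I^B i, 1/4 i i.
Crossing each possibility with the father I^A i and summing P(type O): 1/4·0 + 1/4·1/4 + 1/4·1/4 + 1/4·1/2 = 1/4.
Similarly for Rh via the mother's Rh distribution: P(Rh-) = 1/4.
Independent loci: 1/4 × 1/4 = 1/16.

1/16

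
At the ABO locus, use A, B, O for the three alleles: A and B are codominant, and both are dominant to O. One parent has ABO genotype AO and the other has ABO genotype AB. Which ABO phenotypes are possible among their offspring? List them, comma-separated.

Gametes from AO × AB give offspring ABO genotypes AA, AB, AO, BO, i.e. phenotypes A, B, AB.

A, B, AB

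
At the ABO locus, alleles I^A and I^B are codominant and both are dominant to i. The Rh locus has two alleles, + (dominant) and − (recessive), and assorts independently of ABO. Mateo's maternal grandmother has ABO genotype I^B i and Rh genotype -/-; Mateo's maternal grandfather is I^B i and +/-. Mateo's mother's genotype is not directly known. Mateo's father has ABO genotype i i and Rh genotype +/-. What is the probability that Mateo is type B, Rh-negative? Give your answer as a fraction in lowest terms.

Mateo's mother's ABO genotype from I^B i × I^B i: 1/4 I^B I^B, 1/2 I^B i, 1/4 i i.
Crossing each possibility with the father i i and summing P(type B): 1/4·1 + 1/2·1/2 + 1/4·0 = 1/2.
Similarly for Rh via the mother's Rh distribution: P(Rh-) = 3/8.
Independent loci: 1/2 × 3/8 = 3/16.

3/16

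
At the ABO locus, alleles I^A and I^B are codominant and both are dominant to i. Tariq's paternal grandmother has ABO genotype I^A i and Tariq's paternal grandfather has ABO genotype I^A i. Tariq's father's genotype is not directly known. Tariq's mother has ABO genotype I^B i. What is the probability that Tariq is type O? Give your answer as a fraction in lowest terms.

1/4

Tariq's father's ABO genotype from I^A i × I^A i: 1/4 I^A I^A, 1/2 I^A i, 1/4 i i.
Crossing each possibility with the mother I^B i and summing P(type O): 1/4·0 + 1/2·1/4 + 1/4·1/2 = 1/4.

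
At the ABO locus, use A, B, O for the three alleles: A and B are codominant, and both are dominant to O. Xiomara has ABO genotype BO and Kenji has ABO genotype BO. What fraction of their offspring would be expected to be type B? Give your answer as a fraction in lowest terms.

ABO cross BO × BO → offspring phenotypes: 1/4 O, 3/4 B.
So P(type B) = 3/4.

3/4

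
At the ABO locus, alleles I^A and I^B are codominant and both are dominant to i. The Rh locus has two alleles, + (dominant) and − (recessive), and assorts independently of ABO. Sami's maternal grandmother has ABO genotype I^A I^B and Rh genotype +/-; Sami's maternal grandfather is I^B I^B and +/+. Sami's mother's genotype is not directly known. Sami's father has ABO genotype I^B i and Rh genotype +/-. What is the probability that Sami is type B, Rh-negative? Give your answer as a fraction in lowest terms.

3/32

Sami's mother's ABO genotype from I^A I^B × I^B I^B: 1/2 I^A I^B, 1/2 I^B I^B.
Crossing each possibility with the father I^B i and summing P(type B): 1/2·1/2 + 1/2·1 = 3/4.
Similarly for Rh via the mother's Rh distribution: P(Rh-) = 1/8.
Independent loci: 3/4 × 1/8 = 3/32.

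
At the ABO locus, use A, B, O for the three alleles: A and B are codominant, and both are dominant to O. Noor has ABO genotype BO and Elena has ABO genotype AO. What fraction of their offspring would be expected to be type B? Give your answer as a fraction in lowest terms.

ABO cross BO × AO → offspring phenotypes: 1/4 O, 1/4 A, 1/4 B, 1/4 AB.
So P(type B) = 1/4.

1/4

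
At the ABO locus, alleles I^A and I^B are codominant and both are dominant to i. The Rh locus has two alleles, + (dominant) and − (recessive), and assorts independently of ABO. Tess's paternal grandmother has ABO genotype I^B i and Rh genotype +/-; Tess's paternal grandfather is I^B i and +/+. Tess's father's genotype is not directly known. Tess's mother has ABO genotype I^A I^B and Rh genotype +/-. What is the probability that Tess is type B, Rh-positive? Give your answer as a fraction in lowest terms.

Tess's father's ABO genotype from I^B i × I^B i: 1/4 I^B I^B, 1/2 I^B i, 1/4 i i.
Crossing each possibility with the mother I^A I^B and summing P(type B): 1/4·1/2 + 1/2·1/2 + 1/4·1/2 = 1/2.
Similarly for Rh via the father's Rh distribution: P(Rh+) = 7/8.
Independent loci: 1/2 × 7/8 = 7/16.

7/16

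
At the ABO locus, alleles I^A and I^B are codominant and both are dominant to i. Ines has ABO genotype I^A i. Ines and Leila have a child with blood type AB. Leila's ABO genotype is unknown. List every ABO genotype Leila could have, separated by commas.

For each candidate genotype of Leila, check whether crossing it with I^A i can produce every observed child phenotype.
  I^A I^A → possible child types {A} ✗
  I^A I^B → possible child types {A, B, AB} ✓
  I^A i → possible child types {O, A} ✗
  I^B I^B → possible child types {B, AB} ✓
  I^B i → possible child types {O, A, B, AB} ✓
  i i → possible child types {O, A} ✗

I^A I^B, I^B I^B, I^B i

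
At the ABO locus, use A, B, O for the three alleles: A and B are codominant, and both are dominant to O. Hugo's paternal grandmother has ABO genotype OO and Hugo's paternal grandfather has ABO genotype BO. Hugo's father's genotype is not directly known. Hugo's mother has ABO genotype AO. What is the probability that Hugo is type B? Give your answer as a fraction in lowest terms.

1/8

Hugo's father's ABO genotype from OO × BO: 1/2 BO, 1/2 OO.
Crossing each possibility with the mother AO and summing P(type B): 1/2·1/4 + 1/2·0 = 1/8.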